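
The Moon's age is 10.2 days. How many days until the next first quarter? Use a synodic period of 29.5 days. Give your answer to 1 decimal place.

26.7 days

First quarter is 0.25 of the way through the cycle: age 0.25 × 29.5 = 7.375 d.
Already past this cycle's first quarter; the next is at 7.375 + 29.5 = 36.875 d, so 36.875 − 10.2 = 26.675 days.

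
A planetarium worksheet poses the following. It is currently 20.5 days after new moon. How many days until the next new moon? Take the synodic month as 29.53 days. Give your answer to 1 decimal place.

9.0 days

The next new moon completes the synodic month: 29.53 − 20.5 = 9.030 days.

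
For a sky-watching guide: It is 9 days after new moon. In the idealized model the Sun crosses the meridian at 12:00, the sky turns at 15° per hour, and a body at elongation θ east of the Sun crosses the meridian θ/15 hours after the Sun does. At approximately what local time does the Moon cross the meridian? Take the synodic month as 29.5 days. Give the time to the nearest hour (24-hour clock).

Phase angle: θ = 360°·(9 d)/(29.5 d) = 109.8°.
Delay after the Sun = 109.8° / (15°/h) ≈ 7.32 h.
12:00 + 7.32 h ≈ 19:19 → 19:00 to the nearest hour.

19:00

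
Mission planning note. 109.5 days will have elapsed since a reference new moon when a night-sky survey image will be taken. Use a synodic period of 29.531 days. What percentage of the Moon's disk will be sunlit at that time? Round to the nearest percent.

63%

109.5 d spans 3 complete synodic months (3 × 29.531 = 88.59 d) plus 20.91 d.
Phase angle: θ = 360°·(20.91 d)/(29.531 d) = 254.9°.
cos 254.9° = (-0.261), so f = (1 − (-0.261))/2 = 0.631, so 63%.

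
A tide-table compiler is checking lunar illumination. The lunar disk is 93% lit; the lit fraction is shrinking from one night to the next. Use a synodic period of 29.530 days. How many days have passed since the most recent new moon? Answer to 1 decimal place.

cos θ = 1 − 2f = -0.860, giving a principal value of 149.3°.
Since the Moon is past full (waning), take the reflex angle: θ = 360° − 149.3° = 210.7°.
At 360°/29.530 d per day, 210.7° corresponds to 17.28 days.

17.3 days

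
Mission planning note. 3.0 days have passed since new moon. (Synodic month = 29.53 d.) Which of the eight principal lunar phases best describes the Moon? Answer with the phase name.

At 3.0/29.53 of the cycle, θ ≈ 37° — the waxing crescent range.

waxing crescent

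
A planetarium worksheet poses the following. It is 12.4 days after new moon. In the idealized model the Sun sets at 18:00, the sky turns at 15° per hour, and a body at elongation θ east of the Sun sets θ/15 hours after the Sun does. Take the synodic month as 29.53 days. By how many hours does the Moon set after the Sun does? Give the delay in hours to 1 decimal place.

10.1 h

Elongation θ = 360° × 12.4/29.53 ≈ 151.2°.
At 15° of sky rotation per hour, 151.2° corresponds to a 10.08 h lag.
So the Moon sets 10.08 h after the Sun.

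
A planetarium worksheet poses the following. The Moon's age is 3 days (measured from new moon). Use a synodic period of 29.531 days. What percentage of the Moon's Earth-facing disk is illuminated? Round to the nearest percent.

10%

Elongation θ = 360° × 3/29.531 ≈ 36.6°.
Illuminated fraction = (1 − cos 36.6°)/2 = (1 − 0.803)/2 ≈ 0.098, so 10%.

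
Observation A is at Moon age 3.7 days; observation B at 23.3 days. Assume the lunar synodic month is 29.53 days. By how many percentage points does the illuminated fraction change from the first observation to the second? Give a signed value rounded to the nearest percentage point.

+23 percentage points

First observation: θ = 360°·3.7/29.53 = 45.1°, so f = 0.147.
Second observation: θ = 284.1°, f = 0.379.
Δf = 0.379 − 0.147 = +0.232, i.e. +23 pp.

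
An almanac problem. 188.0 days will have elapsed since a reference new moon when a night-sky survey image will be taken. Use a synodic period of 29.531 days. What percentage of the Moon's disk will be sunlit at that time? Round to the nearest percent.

83%

188.0 d spans 6 complete synodic months (6 × 29.531 = 177.19 d) plus 10.81 d.
Phase angle: θ = 360°·(10.81 d)/(29.531 d) = 131.8°.
cos 131.8° = (-0.667), so f = (1 − (-0.667))/2 = 0.833, so 83%.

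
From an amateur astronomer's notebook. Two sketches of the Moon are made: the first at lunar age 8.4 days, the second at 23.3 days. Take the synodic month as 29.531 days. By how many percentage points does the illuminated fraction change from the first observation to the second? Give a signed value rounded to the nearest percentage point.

-23 pp

θ₁ = 360° × 8.4/29.531 = 102.4°, f₁ = (1 − cos θ₁)/2 = 0.607.
θ₂ = 360° × 23.3/29.531 = 284.0°, f₂ = (1 − cos θ₂)/2 = 0.379.
Change = f₂ − f₁ = -0.229 → -23 percentage points.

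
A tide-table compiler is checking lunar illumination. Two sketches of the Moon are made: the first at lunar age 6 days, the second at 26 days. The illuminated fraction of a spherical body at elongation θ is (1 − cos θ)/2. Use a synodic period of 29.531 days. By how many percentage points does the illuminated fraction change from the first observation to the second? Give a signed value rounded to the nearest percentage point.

First observation: θ = 360°·6/29.531 = 73.1°, so f = 0.355.
Second observation: θ = 317.0°, f = 0.135.
Δf = 0.135 − 0.355 = -0.220, i.e. -22 pp.

-22 pp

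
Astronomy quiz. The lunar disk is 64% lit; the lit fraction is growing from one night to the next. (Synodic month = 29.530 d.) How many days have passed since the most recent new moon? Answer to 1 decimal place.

cos θ = 1 − 2f = -0.280, giving a principal value of 106.3°.
The Moon is waxing (0°–180°), so θ = 106.3° directly.
Age = 29.530 × 106.3°/360° ≈ 8.72 days.

8.7 days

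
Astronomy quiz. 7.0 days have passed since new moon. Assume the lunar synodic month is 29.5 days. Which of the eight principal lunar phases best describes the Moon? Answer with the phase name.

first quarter

θ ≈ 360° × 7.0/29.5 = 85°, which falls in the first quarter sector.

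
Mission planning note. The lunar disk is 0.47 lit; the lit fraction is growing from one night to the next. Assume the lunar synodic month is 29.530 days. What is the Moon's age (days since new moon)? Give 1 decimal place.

cos θ = 1 − 2f = 0.060, giving a principal value of 86.6°.
Before full moon the principal value applies: θ = 86.6°.
Age = 29.530 × 86.6°/360° ≈ 7.10 days.

7.1 days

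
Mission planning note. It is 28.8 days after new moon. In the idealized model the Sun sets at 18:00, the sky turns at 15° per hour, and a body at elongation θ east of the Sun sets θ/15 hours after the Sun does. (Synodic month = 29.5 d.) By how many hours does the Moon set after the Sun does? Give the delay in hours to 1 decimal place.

23.4 h

Phase angle: θ = 360°·(28.8 d)/(29.5 d) = 351.5°.
The Moon trails the Sun by θ/15 = 351.5/15 ≈ 23.43 hours.
So the Moon sets 23.43 h after the Sun.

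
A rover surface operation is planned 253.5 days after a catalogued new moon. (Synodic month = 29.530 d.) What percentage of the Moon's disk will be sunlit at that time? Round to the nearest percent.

93%

253.5/29.530 = 8.584 lunations, so 8 complete cycles and 17.26 d into the next.
Phase angle: θ = 360°·(17.26 d)/(29.530 d) = 210.4°.
cos 210.4° = (-0.862), so f = (1 − (-0.862))/2 = 0.931, so 93%.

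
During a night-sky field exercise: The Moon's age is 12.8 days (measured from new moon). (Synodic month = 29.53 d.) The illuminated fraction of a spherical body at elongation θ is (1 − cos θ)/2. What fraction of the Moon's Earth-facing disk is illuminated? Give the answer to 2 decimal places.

Elongation θ = 360° × 12.8/29.53 ≈ 156.0°.
With cos θ = (-0.914), the lit fraction is (1 − (-0.914))/2 ≈ 0.957.

0.96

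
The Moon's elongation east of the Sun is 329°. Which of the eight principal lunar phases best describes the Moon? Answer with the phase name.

waning crescent

The waning crescent sector spans roughly 292°–338°; 329° falls inside it.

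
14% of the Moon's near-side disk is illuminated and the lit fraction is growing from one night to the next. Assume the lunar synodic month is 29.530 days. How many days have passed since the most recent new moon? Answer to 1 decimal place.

3.6 days

cos θ = 1 − 2f = 0.720, giving a principal value of 43.9°.
Before full moon the principal value applies: θ = 43.9°.
Age = 29.530 × 43.9°/360° ≈ 3.60 days.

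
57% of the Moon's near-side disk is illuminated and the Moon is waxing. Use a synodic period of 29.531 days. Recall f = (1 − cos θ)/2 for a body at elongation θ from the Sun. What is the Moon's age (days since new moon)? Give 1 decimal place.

8.0 days

cos θ = 1 − 2f = -0.140, giving a principal value of 98.0°.
The Moon is waxing (0°–180°), so θ = 98.0° directly.
That fraction of the synodic month is 98.0/360 × 29.531 d ≈ 8.04 d.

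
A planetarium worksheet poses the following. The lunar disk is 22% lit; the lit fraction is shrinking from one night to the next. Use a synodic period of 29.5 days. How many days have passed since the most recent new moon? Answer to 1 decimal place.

24.9 days

Invert f = (1 − cos θ)/2 to get cos θ = 1 − 2(0.22) = 0.560, hence θ₀ = arccos 0.560 = 55.9°.
Since the Moon is past full (waning), take the reflex angle: θ = 360° − 55.9° = 304.1°.
That fraction of the synodic month is 304.1/360 × 29.5 d ≈ 24.92 d.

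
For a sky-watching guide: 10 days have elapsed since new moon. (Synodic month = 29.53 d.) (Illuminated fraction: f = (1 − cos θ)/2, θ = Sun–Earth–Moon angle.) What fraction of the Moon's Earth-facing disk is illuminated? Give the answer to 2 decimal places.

Phase angle: θ = 360°·(10 d)/(29.53 d) = 121.9°.
cos 121.9° = (-0.529), so f = (1 − (-0.529))/2 = 0.764.

0.76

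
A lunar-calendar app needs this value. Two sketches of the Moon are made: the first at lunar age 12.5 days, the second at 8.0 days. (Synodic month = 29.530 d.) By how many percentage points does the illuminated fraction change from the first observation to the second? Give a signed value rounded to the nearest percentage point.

-38 percentage points

θ₁ = 360° × 12.5/29.530 = 152.4°, f₁ = (1 − cos θ₁)/2 = 0.943.
θ₂ = 360° × 8.0/29.530 = 97.5°, f₂ = (1 − cos θ₂)/2 = 0.566.
Change = f₂ − f₁ = -0.378 → -38 percentage points.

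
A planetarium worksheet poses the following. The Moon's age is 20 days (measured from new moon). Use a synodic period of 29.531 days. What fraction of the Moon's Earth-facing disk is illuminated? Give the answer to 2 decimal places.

Elongation θ = 360° × 20/29.531 ≈ 243.8°.
With cos θ = (-0.441), the lit fraction is (1 − (-0.441))/2 ≈ 0.721.

0.72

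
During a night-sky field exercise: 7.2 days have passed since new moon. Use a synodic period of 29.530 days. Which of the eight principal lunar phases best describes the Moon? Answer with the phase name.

θ ≈ 360° × 7.2/29.530 = 88°, which falls in the first quarter sector.

first quarter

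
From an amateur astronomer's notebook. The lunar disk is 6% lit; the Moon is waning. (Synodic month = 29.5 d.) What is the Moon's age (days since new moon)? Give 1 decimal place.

cos θ = 1 − 2f = 0.880, giving a principal value of 28.4°.
A waning Moon lies in 180°–360°, so θ = 360° − 28.4° = 331.6°.
That fraction of the synodic month is 331.6/360 × 29.5 d ≈ 27.18 d.

27.2 days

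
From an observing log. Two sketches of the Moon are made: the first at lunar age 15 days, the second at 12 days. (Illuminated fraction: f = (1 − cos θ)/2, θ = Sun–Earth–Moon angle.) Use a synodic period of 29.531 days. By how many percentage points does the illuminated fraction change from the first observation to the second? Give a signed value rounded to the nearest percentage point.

-8 pp

First observation: θ = 360°·15/29.531 = 182.9°, so f = 0.999.
Second observation: θ = 146.3°, f = 0.916.
Δf = 0.916 − 0.999 = -0.083, i.e. -8 pp.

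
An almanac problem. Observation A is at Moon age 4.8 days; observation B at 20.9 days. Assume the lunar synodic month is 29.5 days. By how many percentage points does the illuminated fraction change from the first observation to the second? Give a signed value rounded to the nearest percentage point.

First observation: θ = 360°·4.8/29.5 = 58.6°, so f = 0.239.
Second observation: θ = 255.1°, f = 0.629.
Δf = 0.629 − 0.239 = +0.390, i.e. +39 pp.

+39 percentage points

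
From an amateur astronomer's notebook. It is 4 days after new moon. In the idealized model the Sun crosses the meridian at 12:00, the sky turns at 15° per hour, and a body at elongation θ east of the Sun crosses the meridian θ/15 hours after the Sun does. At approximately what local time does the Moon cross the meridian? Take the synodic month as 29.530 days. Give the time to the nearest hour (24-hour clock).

Phase angle: θ = 360°·(4 d)/(29.530 d) = 48.8°.
The Moon trails the Sun by θ/15 = 48.8/15 ≈ 3.25 hours.
12:00 + 3.25 h ≈ 15:15 → 15:00 to the nearest hour.

15:00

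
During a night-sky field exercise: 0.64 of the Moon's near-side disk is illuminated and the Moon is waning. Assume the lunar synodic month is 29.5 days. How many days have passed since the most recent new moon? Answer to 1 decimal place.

Invert f = (1 − cos θ)/2 to get cos θ = 1 − 2(0.64) = -0.280, hence θ₀ = arccos -0.280 = 106.3°.
Waning ⇒ past full, so θ = 360° − 106.3° = 253.7°.
At 360°/29.5 d per day, 253.7° corresponds to 20.79 days.

20.8 days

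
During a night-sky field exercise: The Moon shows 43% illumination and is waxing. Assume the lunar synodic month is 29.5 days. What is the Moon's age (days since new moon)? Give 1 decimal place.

6.7 days

From f = (1 − cos θ)/2: cos θ = 1 − 2×0.43 = 0.140; arccos → 82.0°.
Before full moon the principal value applies: θ = 82.0°.
At 360°/29.5 d per day, 82.0° corresponds to 6.72 days.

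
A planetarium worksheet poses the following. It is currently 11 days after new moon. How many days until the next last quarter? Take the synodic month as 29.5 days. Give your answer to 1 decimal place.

11.1 days

Last quarter is 0.75 of the way through the cycle: age 0.75 × 29.5 = 22.125 d.
That is 22.125 − 11 = 11.125 days ahead.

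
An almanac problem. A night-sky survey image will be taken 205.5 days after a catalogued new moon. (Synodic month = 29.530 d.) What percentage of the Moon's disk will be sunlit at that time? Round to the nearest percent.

2%

205.5/29.530 = 6.959 lunations, so 6 complete cycles and 28.32 d into the next.
Elongation θ = 360° × 28.32/29.530 ≈ 345.2°.
cos 345.2° = 0.967, so f = (1 − 0.967)/2 = 0.016, so 2%.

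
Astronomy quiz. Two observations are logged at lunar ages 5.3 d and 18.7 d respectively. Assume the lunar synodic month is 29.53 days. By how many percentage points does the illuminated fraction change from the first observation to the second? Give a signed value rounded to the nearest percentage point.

+55 percentage points

θ₁ = 360° × 5.3/29.53 = 64.6°, f₁ = (1 − cos θ₁)/2 = 0.286.
θ₂ = 360° × 18.7/29.53 = 228.0°, f₂ = (1 − cos θ₂)/2 = 0.835.
Change = f₂ − f₁ = +0.549 → +55 percentage points.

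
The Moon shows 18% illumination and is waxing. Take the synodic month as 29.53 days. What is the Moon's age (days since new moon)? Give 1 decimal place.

4.1 days

Invert f = (1 − cos θ)/2 to get cos θ = 1 − 2(0.18) = 0.640, hence θ₀ = arccos 0.640 = 50.2°.
Waxing ⇒ before full, so θ = 50.2°.
At 360°/29.53 d per day, 50.2° corresponds to 4.12 days.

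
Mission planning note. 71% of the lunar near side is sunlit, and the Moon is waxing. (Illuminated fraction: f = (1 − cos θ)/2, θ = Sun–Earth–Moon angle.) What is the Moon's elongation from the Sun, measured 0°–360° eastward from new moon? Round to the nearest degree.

115°

Invert f = (1 − cos θ)/2 to get cos θ = 1 − 2(0.71) = -0.420, hence θ₀ = arccos -0.420 = 114.8°.
The Moon is waxing (0°–180°), so θ = 114.8° directly.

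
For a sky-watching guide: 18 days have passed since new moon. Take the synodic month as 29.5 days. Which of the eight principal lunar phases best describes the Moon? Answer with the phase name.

waning gibbous

θ ≈ 360° × 18/29.5 = 220°, which falls in the waning gibbous sector.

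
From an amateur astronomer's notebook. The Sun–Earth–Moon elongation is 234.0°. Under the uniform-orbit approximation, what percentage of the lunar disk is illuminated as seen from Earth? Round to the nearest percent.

79%

cos 234.0° = (-0.588), so f = (1 − (-0.588))/2 = 0.794, i.e. 79%.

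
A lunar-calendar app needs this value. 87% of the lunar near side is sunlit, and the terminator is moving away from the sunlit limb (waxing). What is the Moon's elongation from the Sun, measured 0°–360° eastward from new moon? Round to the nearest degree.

From f = (1 − cos θ)/2: cos θ = 1 − 2×0.87 = -0.740; arccos → 137.7°.
The Moon is waxing (0°–180°), so θ = 137.7° directly.

138°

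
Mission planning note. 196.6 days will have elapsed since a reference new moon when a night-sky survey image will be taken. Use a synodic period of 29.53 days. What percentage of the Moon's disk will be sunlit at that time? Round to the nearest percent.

77%

Reduce mod P: 196.6 − 6×29.53 = 19.42 d into the current lunation.
Elongation θ = 360° × 19.42/29.53 ≈ 236.7°.
cos 236.7° = (-0.548), so f = (1 − (-0.548))/2 = 0.774, so 77%.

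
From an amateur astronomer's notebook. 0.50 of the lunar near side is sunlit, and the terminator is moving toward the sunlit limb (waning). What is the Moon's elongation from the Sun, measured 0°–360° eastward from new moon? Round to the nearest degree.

cos θ = 1 − 2f = 0.000, giving a principal value of 90.0°.
Since the Moon is past full (waning), take the reflex angle: θ = 360° − 90.0° = 270.0°.

270°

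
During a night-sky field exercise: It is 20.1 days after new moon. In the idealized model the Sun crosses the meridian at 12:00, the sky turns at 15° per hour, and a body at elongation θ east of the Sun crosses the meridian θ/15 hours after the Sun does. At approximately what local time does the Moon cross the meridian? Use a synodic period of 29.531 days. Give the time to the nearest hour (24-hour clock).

The Moon has covered 20.1/29.531 of its cycle, so θ ≈ 360° × 20.1/29.531 = 245.0°.
Delay after the Sun = 245.0° / (15°/h) ≈ 16.34 h.
12:00 + 16.34 h ≈ 04:20 → 04:00 to the nearest hour.

04:00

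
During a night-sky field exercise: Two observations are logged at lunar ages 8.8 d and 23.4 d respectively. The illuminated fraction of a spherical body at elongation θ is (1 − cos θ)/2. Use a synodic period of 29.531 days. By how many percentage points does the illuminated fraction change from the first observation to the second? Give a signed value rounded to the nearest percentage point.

-28 pp

θ₁ = 360° × 8.8/29.531 = 107.3°, f₁ = (1 − cos θ₁)/2 = 0.648.
θ₂ = 360° × 23.4/29.531 = 285.3°, f₂ = (1 − cos θ₂)/2 = 0.368.
Change = f₂ − f₁ = -0.280 → -28 percentage points.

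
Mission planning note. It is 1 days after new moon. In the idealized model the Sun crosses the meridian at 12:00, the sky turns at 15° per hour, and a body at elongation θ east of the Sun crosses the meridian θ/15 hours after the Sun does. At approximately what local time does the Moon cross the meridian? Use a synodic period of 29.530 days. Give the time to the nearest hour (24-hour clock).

Elongation θ = 360° × 1/29.530 ≈ 12.2°.
The Moon trails the Sun by θ/15 = 12.2/15 ≈ 0.81 hours.
12:00 + 0.81 h ≈ 12:49 → 13:00 to the nearest hour.

13:00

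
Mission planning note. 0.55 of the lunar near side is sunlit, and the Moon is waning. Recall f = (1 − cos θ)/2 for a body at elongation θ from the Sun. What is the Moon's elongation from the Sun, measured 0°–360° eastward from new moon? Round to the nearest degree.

cos θ = 1 − 2f = -0.100, giving a principal value of 95.7°.
A waning Moon lies in 180°–360°, so θ = 360° − 95.7° = 264.3°.

264°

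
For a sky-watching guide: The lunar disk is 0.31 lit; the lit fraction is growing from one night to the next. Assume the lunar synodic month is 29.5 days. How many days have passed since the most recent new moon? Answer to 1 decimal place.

5.5 days

cos θ = 1 − 2f = 0.380, giving a principal value of 67.7°.
Before full moon the principal value applies: θ = 67.7°.
That fraction of the synodic month is 67.7/360 × 29.5 d ≈ 5.54 d.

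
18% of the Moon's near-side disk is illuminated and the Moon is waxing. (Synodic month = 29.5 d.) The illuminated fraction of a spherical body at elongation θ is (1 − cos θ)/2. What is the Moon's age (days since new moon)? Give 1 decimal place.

Invert f = (1 − cos θ)/2 to get cos θ = 1 − 2(0.18) = 0.640, hence θ₀ = arccos 0.640 = 50.2°.
Before full moon the principal value applies: θ = 50.2°.
That fraction of the synodic month is 50.2/360 × 29.5 d ≈ 4.11 d.

4.1 days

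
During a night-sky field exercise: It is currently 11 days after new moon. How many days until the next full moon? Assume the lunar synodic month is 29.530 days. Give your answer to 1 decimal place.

Full moon is 0.5 of the way through the cycle: age 0.5 × 29.530 = 14.765 d.
That is 14.765 − 11 = 3.765 days ahead.

3.8 days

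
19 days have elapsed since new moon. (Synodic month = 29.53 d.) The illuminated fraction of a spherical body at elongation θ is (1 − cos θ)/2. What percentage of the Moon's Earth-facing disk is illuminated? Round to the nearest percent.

81%

Elongation θ = 360° × 19/29.53 ≈ 231.6°.
cos 231.6° = (-0.621), so f = (1 − (-0.621))/2 = 0.810, so 81%.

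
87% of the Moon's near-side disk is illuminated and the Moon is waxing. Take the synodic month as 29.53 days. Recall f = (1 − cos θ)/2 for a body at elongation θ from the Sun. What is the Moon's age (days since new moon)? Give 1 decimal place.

11.3 days

Invert f = (1 − cos θ)/2 to get cos θ = 1 − 2(0.87) = -0.740, hence θ₀ = arccos -0.740 = 137.7°.
Before full moon the principal value applies: θ = 137.7°.
Age = 29.53 × 137.7°/360° ≈ 11.30 days.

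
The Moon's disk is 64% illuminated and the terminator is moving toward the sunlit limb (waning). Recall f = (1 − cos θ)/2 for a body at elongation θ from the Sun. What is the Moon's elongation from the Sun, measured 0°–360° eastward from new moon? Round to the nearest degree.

254°

Invert f = (1 − cos θ)/2 to get cos θ = 1 − 2(0.64) = -0.280, hence θ₀ = arccos -0.280 = 106.3°.
Waning ⇒ past full, so θ = 360° − 106.3° = 253.7°.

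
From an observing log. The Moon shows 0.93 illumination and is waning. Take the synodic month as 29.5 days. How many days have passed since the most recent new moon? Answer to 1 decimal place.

17.3 days

Invert f = (1 − cos θ)/2 to get cos θ = 1 − 2(0.93) = -0.860, hence θ₀ = arccos -0.860 = 149.3°.
Since the Moon is past full (waning), take the reflex angle: θ = 360° − 149.3° = 210.7°.
Age = 29.5 × 210.7°/360° ≈ 17.26 days.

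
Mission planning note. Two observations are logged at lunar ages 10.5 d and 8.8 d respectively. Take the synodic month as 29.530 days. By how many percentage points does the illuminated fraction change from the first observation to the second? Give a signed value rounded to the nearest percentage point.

First observation: θ = 360°·10.5/29.530 = 128.0°, so f = 0.808.
Second observation: θ = 107.3°, f = 0.649.
Δf = 0.649 − 0.808 = -0.159, i.e. -16 pp.

-16 percentage points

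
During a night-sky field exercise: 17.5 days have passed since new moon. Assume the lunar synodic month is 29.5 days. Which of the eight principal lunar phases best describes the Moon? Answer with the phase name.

waning gibbous

θ ≈ 360° × 17.5/29.5 = 214°, which falls in the waning gibbous sector.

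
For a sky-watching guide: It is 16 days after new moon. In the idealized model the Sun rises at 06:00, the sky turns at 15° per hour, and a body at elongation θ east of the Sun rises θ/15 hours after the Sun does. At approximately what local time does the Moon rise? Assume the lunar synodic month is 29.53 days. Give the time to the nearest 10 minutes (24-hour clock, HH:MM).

19:00

Phase angle: θ = 360°·(16 d)/(29.53 d) = 195.1°.
The Moon trails the Sun by θ/15 = 195.1/15 ≈ 13.00 hours.
06:00 + 13.004 h ≈ 19:00 → 19:00 to the nearest ten minutes.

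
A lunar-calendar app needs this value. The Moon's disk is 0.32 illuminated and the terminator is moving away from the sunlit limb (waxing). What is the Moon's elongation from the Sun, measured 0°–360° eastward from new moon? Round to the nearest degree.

cos θ = 1 − 2f = 0.360, giving a principal value of 68.9°.
Before full moon the principal value applies: θ = 68.9°.

69°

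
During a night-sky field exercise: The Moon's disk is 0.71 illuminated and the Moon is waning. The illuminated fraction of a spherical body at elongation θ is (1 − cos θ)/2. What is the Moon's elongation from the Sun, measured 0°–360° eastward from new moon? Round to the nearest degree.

245°

From f = (1 − cos θ)/2: cos θ = 1 − 2×0.71 = -0.420; arccos → 114.8°.
A waning Moon lies in 180°–360°, so θ = 360° − 114.8° = 245.2°.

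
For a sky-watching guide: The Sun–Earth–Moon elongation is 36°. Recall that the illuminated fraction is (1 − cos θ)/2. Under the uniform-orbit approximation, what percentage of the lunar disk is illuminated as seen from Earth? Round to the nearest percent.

cos 36° = 0.809, so f = (1 − 0.809)/2 = 0.095, i.e. 10%.

10%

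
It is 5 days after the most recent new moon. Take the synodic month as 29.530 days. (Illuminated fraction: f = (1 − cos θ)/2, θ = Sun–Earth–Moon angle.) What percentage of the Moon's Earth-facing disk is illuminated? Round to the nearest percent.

The Moon has covered 5/29.530 of its cycle, so θ ≈ 360° × 5/29.530 = 61.0°.
cos 61.0° = 0.485, so f = (1 − 0.485)/2 = 0.257, so 26%.

26%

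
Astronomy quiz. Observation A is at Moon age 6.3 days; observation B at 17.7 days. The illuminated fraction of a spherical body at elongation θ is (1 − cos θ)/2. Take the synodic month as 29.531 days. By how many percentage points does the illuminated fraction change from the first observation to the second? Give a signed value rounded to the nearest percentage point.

θ₁ = 360° × 6.3/29.531 = 76.8°, f₁ = (1 − cos θ₁)/2 = 0.386.
θ₂ = 360° × 17.7/29.531 = 215.8°, f₂ = (1 − cos θ₂)/2 = 0.906.
Change = f₂ − f₁ = +0.520 → +52 percentage points.

+52 pp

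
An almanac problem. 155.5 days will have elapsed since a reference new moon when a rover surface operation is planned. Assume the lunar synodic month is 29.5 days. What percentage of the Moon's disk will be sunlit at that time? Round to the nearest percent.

57%

Reduce mod P: 155.5 − 5×29.5 = 8.00 d into the current lunation.
The Moon has covered 8.00/29.5 of its cycle, so θ ≈ 360° × 8.00/29.5 = 97.6°.
Illuminated fraction = (1 − cos 97.6°)/2 = (1 − (-0.133))/2 ≈ 0.566, so 57%.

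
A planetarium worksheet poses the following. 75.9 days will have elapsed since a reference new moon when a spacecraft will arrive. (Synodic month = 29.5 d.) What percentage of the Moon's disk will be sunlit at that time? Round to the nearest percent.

75.9/29.5 = 2.573 lunations, so 2 complete cycles and 16.90 d into the next.
Phase angle: θ = 360°·(16.90 d)/(29.5 d) = 206.2°.
cos 206.2° = (-0.897), so f = (1 − (-0.897))/2 = 0.948, so 95%.

95%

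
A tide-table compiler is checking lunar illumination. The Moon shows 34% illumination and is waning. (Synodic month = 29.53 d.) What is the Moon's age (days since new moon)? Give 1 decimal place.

23.7 days

From f = (1 − cos θ)/2: cos θ = 1 − 2×0.34 = 0.320; arccos → 71.3°.
Since the Moon is past full (waning), take the reflex angle: θ = 360° − 71.3° = 288.7°.
At 360°/29.53 d per day, 288.7° corresponds to 23.68 days.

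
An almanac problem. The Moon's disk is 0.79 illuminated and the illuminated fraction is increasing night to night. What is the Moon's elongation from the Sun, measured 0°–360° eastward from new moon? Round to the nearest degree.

cos θ = 1 − 2f = -0.580, giving a principal value of 125.5°.
The Moon is waxing (0°–180°), so θ = 125.5° directly.

125°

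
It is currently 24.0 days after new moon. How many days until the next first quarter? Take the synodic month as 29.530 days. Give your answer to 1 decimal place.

First quarter occurs at elongation 90°, i.e. at age 29.530 × 90/360 = 7.383 d.
Already past this cycle's first quarter; the next is at 7.383 + 29.530 = 36.913 d, so 36.913 − 24.0 = 12.913 days.

12.9 days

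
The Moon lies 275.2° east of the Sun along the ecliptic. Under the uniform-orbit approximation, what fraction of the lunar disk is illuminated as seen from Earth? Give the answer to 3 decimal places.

f = (1 − cos 275.2°)/2 = (1 − 0.091)/2 ≈ 0.455.

0.455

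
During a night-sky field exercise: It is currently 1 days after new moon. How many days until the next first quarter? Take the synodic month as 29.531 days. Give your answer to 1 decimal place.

First quarter occurs at elongation 90°, i.e. at age 29.531 × 90/360 = 7.383 d.
So 6.383 days remain (7.383 − 1).

6.4 days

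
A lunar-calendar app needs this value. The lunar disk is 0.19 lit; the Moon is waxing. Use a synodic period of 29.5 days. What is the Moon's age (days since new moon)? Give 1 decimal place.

4.2 days

Invert f = (1 − cos θ)/2 to get cos θ = 1 − 2(0.19) = 0.620, hence θ₀ = arccos 0.620 = 51.7°.
The Moon is waxing (0°–180°), so θ = 51.7° directly.
At 360°/29.5 d per day, 51.7° corresponds to 4.24 days.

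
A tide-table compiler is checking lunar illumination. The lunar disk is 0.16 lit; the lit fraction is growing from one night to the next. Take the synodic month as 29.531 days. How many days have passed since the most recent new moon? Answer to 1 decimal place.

cos θ = 1 − 2f = 0.680, giving a principal value of 47.2°.
The Moon is waxing (0°–180°), so θ = 47.2° directly.
Age = 29.531 × 47.2°/360° ≈ 3.87 days.

3.9 days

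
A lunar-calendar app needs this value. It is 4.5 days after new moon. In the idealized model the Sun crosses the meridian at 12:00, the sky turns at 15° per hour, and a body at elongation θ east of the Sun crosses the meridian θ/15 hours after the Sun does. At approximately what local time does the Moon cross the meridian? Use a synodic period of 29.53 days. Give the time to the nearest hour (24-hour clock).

The Moon has covered 4.5/29.53 of its cycle, so θ ≈ 360° × 4.5/29.53 = 54.9°.
The Moon trails the Sun by θ/15 = 54.9/15 ≈ 3.66 hours.
12:00 + 3.66 h ≈ 15:39 → 16:00 to the nearest hour.

16:00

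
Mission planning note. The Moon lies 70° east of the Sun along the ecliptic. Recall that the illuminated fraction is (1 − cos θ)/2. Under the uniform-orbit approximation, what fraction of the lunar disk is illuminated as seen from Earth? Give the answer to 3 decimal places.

cos 70° = 0.342, so f = (1 − 0.342)/2 = 0.329.

0.329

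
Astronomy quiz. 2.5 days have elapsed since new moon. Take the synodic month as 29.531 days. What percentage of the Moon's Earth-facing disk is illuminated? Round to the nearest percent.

7%

The Moon has covered 2.5/29.531 of its cycle, so θ ≈ 360° × 2.5/29.531 = 30.5°.
cos 30.5° = 0.862, so f = (1 − 0.862)/2 = 0.069, so 7%.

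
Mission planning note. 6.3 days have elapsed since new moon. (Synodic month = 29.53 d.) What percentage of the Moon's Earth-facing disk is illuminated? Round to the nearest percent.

39%

Phase angle: θ = 360°·(6.3 d)/(29.53 d) = 76.8°.
With cos θ = 0.228, the lit fraction is (1 − 0.228)/2 ≈ 0.386, so 39%.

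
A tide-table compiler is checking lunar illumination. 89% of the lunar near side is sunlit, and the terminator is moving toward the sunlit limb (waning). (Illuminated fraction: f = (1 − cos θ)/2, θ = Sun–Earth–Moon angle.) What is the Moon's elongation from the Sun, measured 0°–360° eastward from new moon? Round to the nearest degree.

cos θ = 1 − 2f = -0.780, giving a principal value of 141.3°.
Since the Moon is past full (waning), take the reflex angle: θ = 360° − 141.3° = 218.7°.

219°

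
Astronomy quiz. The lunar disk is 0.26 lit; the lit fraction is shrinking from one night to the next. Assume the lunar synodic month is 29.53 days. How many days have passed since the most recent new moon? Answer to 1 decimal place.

24.5 days

Invert f = (1 − cos θ)/2 to get cos θ = 1 − 2(0.26) = 0.480, hence θ₀ = arccos 0.480 = 61.3°.
Waning ⇒ past full, so θ = 360° − 61.3° = 298.7°.
Age = 29.53 × 298.7°/360° ≈ 24.50 days.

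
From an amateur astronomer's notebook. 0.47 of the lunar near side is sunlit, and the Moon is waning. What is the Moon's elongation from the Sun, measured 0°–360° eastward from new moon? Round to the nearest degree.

From f = (1 − cos θ)/2: cos θ = 1 − 2×0.47 = 0.060; arccos → 86.6°.
Waning ⇒ past full, so θ = 360° − 86.6° = 273.4°.

273°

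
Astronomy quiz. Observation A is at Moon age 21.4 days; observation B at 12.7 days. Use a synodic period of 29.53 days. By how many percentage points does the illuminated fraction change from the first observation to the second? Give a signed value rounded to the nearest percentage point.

First observation: θ = 360°·21.4/29.53 = 260.9°, so f = 0.579.
Second observation: θ = 154.8°, f = 0.953.
Δf = 0.953 − 0.579 = +0.373, i.e. +37 pp.

+37 percentage points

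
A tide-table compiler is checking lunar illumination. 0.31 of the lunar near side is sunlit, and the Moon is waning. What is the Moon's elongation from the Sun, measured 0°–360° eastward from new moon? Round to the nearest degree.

cos θ = 1 − 2f = 0.380, giving a principal value of 67.7°.
Waning ⇒ past full, so θ = 360° − 67.7° = 292.3°.

292°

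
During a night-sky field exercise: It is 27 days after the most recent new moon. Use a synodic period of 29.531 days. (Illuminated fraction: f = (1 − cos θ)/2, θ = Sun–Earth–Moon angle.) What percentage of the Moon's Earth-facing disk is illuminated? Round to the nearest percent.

The Moon has covered 27/29.531 of its cycle, so θ ≈ 360° × 27/29.531 = 329.1°.
Illuminated fraction = (1 − cos 329.1°)/2 = (1 − 0.858)/2 ≈ 0.071, so 7%.

7%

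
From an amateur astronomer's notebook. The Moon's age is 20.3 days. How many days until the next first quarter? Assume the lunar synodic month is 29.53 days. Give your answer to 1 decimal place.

16.6 days

First quarter occurs at elongation 90°, i.e. at age 29.53 × 90/360 = 7.383 d.
This lunation's first quarter (7.383 d) has passed, so add one period: 36.913 − 20.3 = 16.613 days.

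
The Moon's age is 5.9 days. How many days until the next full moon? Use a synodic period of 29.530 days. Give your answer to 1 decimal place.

8.9 days

Full moon is 0.5 of the way through the cycle: age 0.5 × 29.530 = 14.765 d.
That is 14.765 − 5.9 = 8.865 days ahead.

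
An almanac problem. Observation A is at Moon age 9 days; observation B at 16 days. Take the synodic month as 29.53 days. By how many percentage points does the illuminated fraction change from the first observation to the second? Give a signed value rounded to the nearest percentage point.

θ₁ = 360° × 9/29.53 = 109.7°, f₁ = (1 − cos θ₁)/2 = 0.669.
θ₂ = 360° × 16/29.53 = 195.1°, f₂ = (1 − cos θ₂)/2 = 0.983.
Change = f₂ − f₁ = +0.314 → +31 percentage points.

+31 pp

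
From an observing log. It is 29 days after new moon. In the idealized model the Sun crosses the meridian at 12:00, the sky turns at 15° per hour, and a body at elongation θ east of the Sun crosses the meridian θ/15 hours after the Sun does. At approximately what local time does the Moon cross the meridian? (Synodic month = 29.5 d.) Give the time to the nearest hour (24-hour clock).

12:00

Elongation θ = 360° × 29/29.5 ≈ 353.9°.
Delay after the Sun = 353.9° / (15°/h) ≈ 23.59 h.
12:00 + 23.59 h ≈ 11:36 → 12:00 to the nearest hour.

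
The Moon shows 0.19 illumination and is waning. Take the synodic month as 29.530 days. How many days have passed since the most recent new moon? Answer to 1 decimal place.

25.3 days

From f = (1 − cos θ)/2: cos θ = 1 − 2×0.19 = 0.620; arccos → 51.7°.
Since the Moon is past full (waning), take the reflex angle: θ = 360° − 51.7° = 308.3°.
Age = 29.530 × 308.3°/360° ≈ 25.29 days.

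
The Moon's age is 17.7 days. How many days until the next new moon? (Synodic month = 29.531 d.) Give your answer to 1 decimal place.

The next new moon completes the synodic month: 29.531 − 17.7 = 11.831 days.

11.8 days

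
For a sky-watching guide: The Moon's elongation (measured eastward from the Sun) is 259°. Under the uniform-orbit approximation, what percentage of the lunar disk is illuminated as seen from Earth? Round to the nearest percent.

cos 259° = (-0.191), so f = (1 − (-0.191))/2 = 0.595, i.e. 60%.

60%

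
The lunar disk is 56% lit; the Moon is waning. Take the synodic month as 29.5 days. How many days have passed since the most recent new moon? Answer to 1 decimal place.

21.6 days

Invert f = (1 − cos θ)/2 to get cos θ = 1 − 2(0.56) = -0.120, hence θ₀ = arccos -0.120 = 96.9°.
A waning Moon lies in 180°–360°, so θ = 360° − 96.9° = 263.1°.
Age = 29.5 × 263.1°/360° ≈ 21.56 days.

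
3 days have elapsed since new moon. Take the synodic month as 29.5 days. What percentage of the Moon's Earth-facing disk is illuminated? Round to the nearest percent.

Elongation θ = 360° × 3/29.5 ≈ 36.6°.
With cos θ = 0.803, the lit fraction is (1 − 0.803)/2 ≈ 0.099, so 10%.

10%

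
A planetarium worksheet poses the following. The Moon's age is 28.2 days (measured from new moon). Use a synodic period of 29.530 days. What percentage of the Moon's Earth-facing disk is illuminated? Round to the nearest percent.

2%

Elongation θ = 360° × 28.2/29.530 ≈ 343.8°.
cos 343.8° = 0.960, so f = (1 − 0.960)/2 = 0.020, so 2%.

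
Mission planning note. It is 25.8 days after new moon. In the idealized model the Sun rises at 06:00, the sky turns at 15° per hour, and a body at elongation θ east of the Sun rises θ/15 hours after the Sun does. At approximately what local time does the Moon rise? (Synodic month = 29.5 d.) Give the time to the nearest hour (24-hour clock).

03:00

Phase angle: θ = 360°·(25.8 d)/(29.5 d) = 314.8°.
The Moon trails the Sun by θ/15 = 314.8/15 ≈ 20.99 hours.
06:00 + 20.99 h ≈ 02:59 → 03:00 to the nearest hour.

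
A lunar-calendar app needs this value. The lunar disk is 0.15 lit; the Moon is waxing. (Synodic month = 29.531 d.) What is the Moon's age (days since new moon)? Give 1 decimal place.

From f = (1 − cos θ)/2: cos θ = 1 − 2×0.15 = 0.700; arccos → 45.6°.
The Moon is waxing (0°–180°), so θ = 45.6° directly.
Age = 29.531 × 45.6°/360° ≈ 3.74 days.

3.7 days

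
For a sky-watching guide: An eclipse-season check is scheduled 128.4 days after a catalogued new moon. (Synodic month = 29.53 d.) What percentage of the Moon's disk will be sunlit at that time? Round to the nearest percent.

79%

128.4 d spans 4 complete synodic months (4 × 29.53 = 118.12 d) plus 10.28 d.
Elongation θ = 360° × 10.28/29.53 ≈ 125.3°.
Illuminated fraction = (1 − cos 125.3°)/2 = (1 − (-0.578))/2 ≈ 0.789, so 79%.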